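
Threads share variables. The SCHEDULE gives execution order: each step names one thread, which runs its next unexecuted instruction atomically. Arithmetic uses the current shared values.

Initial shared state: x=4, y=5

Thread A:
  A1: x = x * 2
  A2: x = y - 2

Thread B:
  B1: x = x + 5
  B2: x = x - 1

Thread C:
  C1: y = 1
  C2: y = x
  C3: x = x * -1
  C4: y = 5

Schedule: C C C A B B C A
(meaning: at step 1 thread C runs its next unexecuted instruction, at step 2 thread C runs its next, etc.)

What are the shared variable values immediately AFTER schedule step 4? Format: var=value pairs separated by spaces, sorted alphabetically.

Step 1: thread C executes C1 (y = 1). Shared: x=4 y=1. PCs: A@0 B@0 C@1
Step 2: thread C executes C2 (y = x). Shared: x=4 y=4. PCs: A@0 B@0 C@2
Step 3: thread C executes C3 (x = x * -1). Shared: x=-4 y=4. PCs: A@0 B@0 C@3
Step 4: thread A executes A1 (x = x * 2). Shared: x=-8 y=4. PCs: A@1 B@0 C@3

Answer: x=-8 y=4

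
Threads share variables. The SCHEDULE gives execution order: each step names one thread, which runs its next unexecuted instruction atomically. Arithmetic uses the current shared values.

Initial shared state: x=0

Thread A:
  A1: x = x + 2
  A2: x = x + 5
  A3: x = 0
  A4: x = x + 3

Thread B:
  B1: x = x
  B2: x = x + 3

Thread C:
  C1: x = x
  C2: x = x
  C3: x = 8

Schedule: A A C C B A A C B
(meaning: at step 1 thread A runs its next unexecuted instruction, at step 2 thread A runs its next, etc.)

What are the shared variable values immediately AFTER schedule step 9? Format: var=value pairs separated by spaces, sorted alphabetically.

Step 1: thread A executes A1 (x = x + 2). Shared: x=2. PCs: A@1 B@0 C@0
Step 2: thread A executes A2 (x = x + 5). Shared: x=7. PCs: A@2 B@0 C@0
Step 3: thread C executes C1 (x = x). Shared: x=7. PCs: A@2 B@0 C@1
Step 4: thread C executes C2 (x = x). Shared: x=7. PCs: A@2 B@0 C@2
Step 5: thread B executes B1 (x = x). Shared: x=7. PCs: A@2 B@1 C@2
Step 6: thread A executes A3 (x = 0). Shared: x=0. PCs: A@3 B@1 C@2
Step 7: thread A executes A4 (x = x + 3). Shared: x=3. PCs: A@4 B@1 C@2
Step 8: thread C executes C3 (x = 8). Shared: x=8. PCs: A@4 B@1 C@3
Step 9: thread B executes B2 (x = x + 3). Shared: x=11. PCs: A@4 B@2 C@3

Answer: x=11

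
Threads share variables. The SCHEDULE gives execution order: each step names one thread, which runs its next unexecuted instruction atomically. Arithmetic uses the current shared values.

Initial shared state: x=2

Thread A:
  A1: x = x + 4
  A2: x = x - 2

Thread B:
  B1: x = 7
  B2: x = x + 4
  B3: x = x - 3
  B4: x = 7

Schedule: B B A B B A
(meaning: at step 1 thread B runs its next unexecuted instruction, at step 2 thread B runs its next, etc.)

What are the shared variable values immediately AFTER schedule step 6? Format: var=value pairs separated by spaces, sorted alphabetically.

Answer: x=5

Derivation:
Step 1: thread B executes B1 (x = 7). Shared: x=7. PCs: A@0 B@1
Step 2: thread B executes B2 (x = x + 4). Shared: x=11. PCs: A@0 B@2
Step 3: thread A executes A1 (x = x + 4). Shared: x=15. PCs: A@1 B@2
Step 4: thread B executes B3 (x = x - 3). Shared: x=12. PCs: A@1 B@3
Step 5: thread B executes B4 (x = 7). Shared: x=7. PCs: A@1 B@4
Step 6: thread A executes A2 (x = x - 2). Shared: x=5. PCs: A@2 B@4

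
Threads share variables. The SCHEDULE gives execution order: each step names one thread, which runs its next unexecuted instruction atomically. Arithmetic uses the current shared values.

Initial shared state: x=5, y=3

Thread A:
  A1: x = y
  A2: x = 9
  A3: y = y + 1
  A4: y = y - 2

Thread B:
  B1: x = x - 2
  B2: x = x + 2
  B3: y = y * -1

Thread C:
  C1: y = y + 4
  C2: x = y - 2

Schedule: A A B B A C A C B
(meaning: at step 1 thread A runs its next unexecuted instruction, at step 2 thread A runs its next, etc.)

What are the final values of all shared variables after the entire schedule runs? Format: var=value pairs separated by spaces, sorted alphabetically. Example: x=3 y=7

Step 1: thread A executes A1 (x = y). Shared: x=3 y=3. PCs: A@1 B@0 C@0
Step 2: thread A executes A2 (x = 9). Shared: x=9 y=3. PCs: A@2 B@0 C@0
Step 3: thread B executes B1 (x = x - 2). Shared: x=7 y=3. PCs: A@2 B@1 C@0
Step 4: thread B executes B2 (x = x + 2). Shared: x=9 y=3. PCs: A@2 B@2 C@0
Step 5: thread A executes A3 (y = y + 1). Shared: x=9 y=4. PCs: A@3 B@2 C@0
Step 6: thread C executes C1 (y = y + 4). Shared: x=9 y=8. PCs: A@3 B@2 C@1
Step 7: thread A executes A4 (y = y - 2). Shared: x=9 y=6. PCs: A@4 B@2 C@1
Step 8: thread C executes C2 (x = y - 2). Shared: x=4 y=6. PCs: A@4 B@2 C@2
Step 9: thread B executes B3 (y = y * -1). Shared: x=4 y=-6. PCs: A@4 B@3 C@2

Answer: x=4 y=-6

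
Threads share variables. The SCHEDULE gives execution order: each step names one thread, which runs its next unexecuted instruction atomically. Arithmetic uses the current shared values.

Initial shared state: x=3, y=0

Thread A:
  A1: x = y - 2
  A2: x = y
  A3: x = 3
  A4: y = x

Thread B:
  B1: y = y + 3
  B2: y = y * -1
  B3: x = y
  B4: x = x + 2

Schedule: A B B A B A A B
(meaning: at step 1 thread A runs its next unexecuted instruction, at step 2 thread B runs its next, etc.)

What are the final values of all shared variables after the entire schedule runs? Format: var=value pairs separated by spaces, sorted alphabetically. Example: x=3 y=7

Step 1: thread A executes A1 (x = y - 2). Shared: x=-2 y=0. PCs: A@1 B@0
Step 2: thread B executes B1 (y = y + 3). Shared: x=-2 y=3. PCs: A@1 B@1
Step 3: thread B executes B2 (y = y * -1). Shared: x=-2 y=-3. PCs: A@1 B@2
Step 4: thread A executes A2 (x = y). Shared: x=-3 y=-3. PCs: A@2 B@2
Step 5: thread B executes B3 (x = y). Shared: x=-3 y=-3. PCs: A@2 B@3
Step 6: thread A executes A3 (x = 3). Shared: x=3 y=-3. PCs: A@3 B@3
Step 7: thread A executes A4 (y = x). Shared: x=3 y=3. PCs: A@4 B@3
Step 8: thread B executes B4 (x = x + 2). Shared: x=5 y=3. PCs: A@4 B@4

Answer: x=5 y=3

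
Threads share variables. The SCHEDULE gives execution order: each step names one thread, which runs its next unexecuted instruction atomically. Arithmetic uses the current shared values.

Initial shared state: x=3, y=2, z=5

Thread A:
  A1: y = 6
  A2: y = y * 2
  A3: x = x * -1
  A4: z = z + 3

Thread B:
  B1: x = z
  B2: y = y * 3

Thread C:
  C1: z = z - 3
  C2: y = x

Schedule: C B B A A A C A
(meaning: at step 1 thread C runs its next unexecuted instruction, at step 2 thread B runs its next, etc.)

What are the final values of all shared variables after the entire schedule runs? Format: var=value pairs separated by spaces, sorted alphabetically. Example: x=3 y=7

Answer: x=-2 y=-2 z=5

Derivation:
Step 1: thread C executes C1 (z = z - 3). Shared: x=3 y=2 z=2. PCs: A@0 B@0 C@1
Step 2: thread B executes B1 (x = z). Shared: x=2 y=2 z=2. PCs: A@0 B@1 C@1
Step 3: thread B executes B2 (y = y * 3). Shared: x=2 y=6 z=2. PCs: A@0 B@2 C@1
Step 4: thread A executes A1 (y = 6). Shared: x=2 y=6 z=2. PCs: A@1 B@2 C@1
Step 5: thread A executes A2 (y = y * 2). Shared: x=2 y=12 z=2. PCs: A@2 B@2 C@1
Step 6: thread A executes A3 (x = x * -1). Shared: x=-2 y=12 z=2. PCs: A@3 B@2 C@1
Step 7: thread C executes C2 (y = x). Shared: x=-2 y=-2 z=2. PCs: A@3 B@2 C@2
Step 8: thread A executes A4 (z = z + 3). Shared: x=-2 y=-2 z=5. PCs: A@4 B@2 C@2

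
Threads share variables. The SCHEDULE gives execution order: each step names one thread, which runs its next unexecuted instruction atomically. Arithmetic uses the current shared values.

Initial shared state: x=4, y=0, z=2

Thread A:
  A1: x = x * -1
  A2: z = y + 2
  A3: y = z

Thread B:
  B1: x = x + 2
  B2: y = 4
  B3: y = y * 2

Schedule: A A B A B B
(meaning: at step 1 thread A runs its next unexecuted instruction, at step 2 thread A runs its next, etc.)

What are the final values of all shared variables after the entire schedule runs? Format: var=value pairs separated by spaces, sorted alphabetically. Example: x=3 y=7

Answer: x=-2 y=8 z=2

Derivation:
Step 1: thread A executes A1 (x = x * -1). Shared: x=-4 y=0 z=2. PCs: A@1 B@0
Step 2: thread A executes A2 (z = y + 2). Shared: x=-4 y=0 z=2. PCs: A@2 B@0
Step 3: thread B executes B1 (x = x + 2). Shared: x=-2 y=0 z=2. PCs: A@2 B@1
Step 4: thread A executes A3 (y = z). Shared: x=-2 y=2 z=2. PCs: A@3 B@1
Step 5: thread B executes B2 (y = 4). Shared: x=-2 y=4 z=2. PCs: A@3 B@2
Step 6: thread B executes B3 (y = y * 2). Shared: x=-2 y=8 z=2. PCs: A@3 B@3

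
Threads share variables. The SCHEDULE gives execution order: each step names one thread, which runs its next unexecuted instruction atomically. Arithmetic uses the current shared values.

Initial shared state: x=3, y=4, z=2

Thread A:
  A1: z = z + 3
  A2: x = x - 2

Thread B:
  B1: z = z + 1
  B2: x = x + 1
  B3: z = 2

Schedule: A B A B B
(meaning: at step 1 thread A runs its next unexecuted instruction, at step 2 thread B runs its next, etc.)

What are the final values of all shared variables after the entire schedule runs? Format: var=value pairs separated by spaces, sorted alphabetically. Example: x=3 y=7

Answer: x=2 y=4 z=2

Derivation:
Step 1: thread A executes A1 (z = z + 3). Shared: x=3 y=4 z=5. PCs: A@1 B@0
Step 2: thread B executes B1 (z = z + 1). Shared: x=3 y=4 z=6. PCs: A@1 B@1
Step 3: thread A executes A2 (x = x - 2). Shared: x=1 y=4 z=6. PCs: A@2 B@1
Step 4: thread B executes B2 (x = x + 1). Shared: x=2 y=4 z=6. PCs: A@2 B@2
Step 5: thread B executes B3 (z = 2). Shared: x=2 y=4 z=2. PCs: A@2 B@3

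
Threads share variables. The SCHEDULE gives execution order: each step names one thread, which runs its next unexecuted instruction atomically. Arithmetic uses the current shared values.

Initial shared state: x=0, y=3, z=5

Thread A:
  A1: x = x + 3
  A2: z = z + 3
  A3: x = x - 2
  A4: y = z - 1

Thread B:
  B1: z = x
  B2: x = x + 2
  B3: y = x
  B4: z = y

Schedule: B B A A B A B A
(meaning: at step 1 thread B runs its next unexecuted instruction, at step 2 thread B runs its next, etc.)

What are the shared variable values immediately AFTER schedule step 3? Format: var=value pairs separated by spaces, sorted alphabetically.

Answer: x=5 y=3 z=0

Derivation:
Step 1: thread B executes B1 (z = x). Shared: x=0 y=3 z=0. PCs: A@0 B@1
Step 2: thread B executes B2 (x = x + 2). Shared: x=2 y=3 z=0. PCs: A@0 B@2
Step 3: thread A executes A1 (x = x + 3). Shared: x=5 y=3 z=0. PCs: A@1 B@2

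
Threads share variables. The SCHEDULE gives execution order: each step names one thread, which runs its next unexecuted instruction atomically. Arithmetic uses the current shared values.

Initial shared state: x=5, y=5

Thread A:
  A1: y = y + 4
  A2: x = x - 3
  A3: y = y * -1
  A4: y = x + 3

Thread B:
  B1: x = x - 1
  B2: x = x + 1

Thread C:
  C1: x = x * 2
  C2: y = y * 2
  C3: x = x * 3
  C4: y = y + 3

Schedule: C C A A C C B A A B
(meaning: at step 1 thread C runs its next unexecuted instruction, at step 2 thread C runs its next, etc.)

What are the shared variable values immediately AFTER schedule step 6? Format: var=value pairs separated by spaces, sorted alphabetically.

Answer: x=21 y=17

Derivation:
Step 1: thread C executes C1 (x = x * 2). Shared: x=10 y=5. PCs: A@0 B@0 C@1
Step 2: thread C executes C2 (y = y * 2). Shared: x=10 y=10. PCs: A@0 B@0 C@2
Step 3: thread A executes A1 (y = y + 4). Shared: x=10 y=14. PCs: A@1 B@0 C@2
Step 4: thread A executes A2 (x = x - 3). Shared: x=7 y=14. PCs: A@2 B@0 C@2
Step 5: thread C executes C3 (x = x * 3). Shared: x=21 y=14. PCs: A@2 B@0 C@3
Step 6: thread C executes C4 (y = y + 3). Shared: x=21 y=17. PCs: A@2 B@0 C@4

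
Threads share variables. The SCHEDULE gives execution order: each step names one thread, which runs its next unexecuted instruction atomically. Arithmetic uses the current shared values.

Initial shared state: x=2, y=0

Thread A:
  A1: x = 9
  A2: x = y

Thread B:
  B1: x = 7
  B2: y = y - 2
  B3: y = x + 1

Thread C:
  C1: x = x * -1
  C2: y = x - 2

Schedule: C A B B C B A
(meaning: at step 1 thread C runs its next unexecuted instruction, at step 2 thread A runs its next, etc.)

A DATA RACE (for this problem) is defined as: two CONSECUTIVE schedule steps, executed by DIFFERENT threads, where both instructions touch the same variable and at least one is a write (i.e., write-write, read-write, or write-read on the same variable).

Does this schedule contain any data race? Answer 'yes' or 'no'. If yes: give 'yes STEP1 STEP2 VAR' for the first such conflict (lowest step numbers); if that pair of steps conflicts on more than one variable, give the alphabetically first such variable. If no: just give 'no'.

Steps 1,2: C(x = x * -1) vs A(x = 9). RACE on x (W-W).
Steps 2,3: A(x = 9) vs B(x = 7). RACE on x (W-W).
Steps 3,4: same thread (B). No race.
Steps 4,5: B(y = y - 2) vs C(y = x - 2). RACE on y (W-W).
Steps 5,6: C(y = x - 2) vs B(y = x + 1). RACE on y (W-W).
Steps 6,7: B(y = x + 1) vs A(x = y). RACE on x (R-W), y (W-R). Multiple vars; alphabetically first is x.
First conflict at steps 1,2.

Answer: yes 1 2 x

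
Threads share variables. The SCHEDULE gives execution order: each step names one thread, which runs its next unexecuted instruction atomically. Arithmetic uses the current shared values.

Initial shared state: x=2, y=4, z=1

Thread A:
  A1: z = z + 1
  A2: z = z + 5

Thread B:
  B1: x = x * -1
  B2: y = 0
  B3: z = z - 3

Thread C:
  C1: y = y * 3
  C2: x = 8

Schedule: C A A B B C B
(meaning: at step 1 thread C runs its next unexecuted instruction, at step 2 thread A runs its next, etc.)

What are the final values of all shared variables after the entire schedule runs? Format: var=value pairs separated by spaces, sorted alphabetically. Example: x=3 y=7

Step 1: thread C executes C1 (y = y * 3). Shared: x=2 y=12 z=1. PCs: A@0 B@0 C@1
Step 2: thread A executes A1 (z = z + 1). Shared: x=2 y=12 z=2. PCs: A@1 B@0 C@1
Step 3: thread A executes A2 (z = z + 5). Shared: x=2 y=12 z=7. PCs: A@2 B@0 C@1
Step 4: thread B executes B1 (x = x * -1). Shared: x=-2 y=12 z=7. PCs: A@2 B@1 C@1
Step 5: thread B executes B2 (y = 0). Shared: x=-2 y=0 z=7. PCs: A@2 B@2 C@1
Step 6: thread C executes C2 (x = 8). Shared: x=8 y=0 z=7. PCs: A@2 B@2 C@2
Step 7: thread B executes B3 (z = z - 3). Shared: x=8 y=0 z=4. PCs: A@2 B@3 C@2

Answer: x=8 y=0 z=4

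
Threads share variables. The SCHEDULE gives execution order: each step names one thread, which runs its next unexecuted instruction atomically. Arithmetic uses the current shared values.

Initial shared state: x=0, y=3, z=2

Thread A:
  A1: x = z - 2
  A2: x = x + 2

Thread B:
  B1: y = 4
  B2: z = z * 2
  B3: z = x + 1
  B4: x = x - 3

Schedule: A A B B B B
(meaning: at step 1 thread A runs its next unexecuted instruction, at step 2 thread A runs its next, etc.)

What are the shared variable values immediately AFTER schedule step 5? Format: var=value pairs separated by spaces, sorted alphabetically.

Step 1: thread A executes A1 (x = z - 2). Shared: x=0 y=3 z=2. PCs: A@1 B@0
Step 2: thread A executes A2 (x = x + 2). Shared: x=2 y=3 z=2. PCs: A@2 B@0
Step 3: thread B executes B1 (y = 4). Shared: x=2 y=4 z=2. PCs: A@2 B@1
Step 4: thread B executes B2 (z = z * 2). Shared: x=2 y=4 z=4. PCs: A@2 B@2
Step 5: thread B executes B3 (z = x + 1). Shared: x=2 y=4 z=3. PCs: A@2 B@3

Answer: x=2 y=4 z=3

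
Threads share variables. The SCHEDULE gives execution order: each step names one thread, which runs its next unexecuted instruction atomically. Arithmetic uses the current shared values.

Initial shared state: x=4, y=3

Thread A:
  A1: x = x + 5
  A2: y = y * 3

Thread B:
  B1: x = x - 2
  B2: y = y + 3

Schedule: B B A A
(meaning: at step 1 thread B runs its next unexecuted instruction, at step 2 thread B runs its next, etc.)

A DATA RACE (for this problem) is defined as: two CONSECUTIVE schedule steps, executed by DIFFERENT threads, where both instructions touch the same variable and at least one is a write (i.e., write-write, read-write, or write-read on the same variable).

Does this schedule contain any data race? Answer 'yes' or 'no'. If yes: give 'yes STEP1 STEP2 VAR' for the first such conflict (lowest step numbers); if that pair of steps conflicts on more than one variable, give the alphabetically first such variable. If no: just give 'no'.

Steps 1,2: same thread (B). No race.
Steps 2,3: B(r=y,w=y) vs A(r=x,w=x). No conflict.
Steps 3,4: same thread (A). No race.

Answer: no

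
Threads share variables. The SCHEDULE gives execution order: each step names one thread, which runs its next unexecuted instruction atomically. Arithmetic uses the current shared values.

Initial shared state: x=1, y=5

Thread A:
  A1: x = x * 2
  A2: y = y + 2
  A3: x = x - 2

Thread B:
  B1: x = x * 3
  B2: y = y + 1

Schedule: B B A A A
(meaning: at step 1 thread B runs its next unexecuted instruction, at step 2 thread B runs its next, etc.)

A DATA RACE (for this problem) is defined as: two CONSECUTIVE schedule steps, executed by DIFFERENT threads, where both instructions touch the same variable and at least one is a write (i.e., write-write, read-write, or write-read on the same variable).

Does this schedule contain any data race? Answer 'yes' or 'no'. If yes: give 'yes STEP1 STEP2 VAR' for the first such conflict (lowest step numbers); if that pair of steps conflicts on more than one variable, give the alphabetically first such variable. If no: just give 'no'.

Steps 1,2: same thread (B). No race.
Steps 2,3: B(r=y,w=y) vs A(r=x,w=x). No conflict.
Steps 3,4: same thread (A). No race.
Steps 4,5: same thread (A). No race.

Answer: no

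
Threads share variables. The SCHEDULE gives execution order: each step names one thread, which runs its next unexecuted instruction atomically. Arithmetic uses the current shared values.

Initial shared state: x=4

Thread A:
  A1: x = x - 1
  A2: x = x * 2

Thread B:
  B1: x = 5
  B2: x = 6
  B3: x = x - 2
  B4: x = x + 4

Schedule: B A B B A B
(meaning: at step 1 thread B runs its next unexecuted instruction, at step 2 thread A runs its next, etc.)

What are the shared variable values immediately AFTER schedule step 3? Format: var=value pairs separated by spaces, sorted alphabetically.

Answer: x=6

Derivation:
Step 1: thread B executes B1 (x = 5). Shared: x=5. PCs: A@0 B@1
Step 2: thread A executes A1 (x = x - 1). Shared: x=4. PCs: A@1 B@1
Step 3: thread B executes B2 (x = 6). Shared: x=6. PCs: A@1 B@2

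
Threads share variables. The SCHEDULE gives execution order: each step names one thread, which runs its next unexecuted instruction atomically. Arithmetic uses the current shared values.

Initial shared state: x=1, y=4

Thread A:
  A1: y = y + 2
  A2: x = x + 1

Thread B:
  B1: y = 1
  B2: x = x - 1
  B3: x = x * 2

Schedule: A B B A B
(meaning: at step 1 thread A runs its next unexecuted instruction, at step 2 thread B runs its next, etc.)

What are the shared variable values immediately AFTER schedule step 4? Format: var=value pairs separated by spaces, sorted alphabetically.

Step 1: thread A executes A1 (y = y + 2). Shared: x=1 y=6. PCs: A@1 B@0
Step 2: thread B executes B1 (y = 1). Shared: x=1 y=1. PCs: A@1 B@1
Step 3: thread B executes B2 (x = x - 1). Shared: x=0 y=1. PCs: A@1 B@2
Step 4: thread A executes A2 (x = x + 1). Shared: x=1 y=1. PCs: A@2 B@2

Answer: x=1 y=1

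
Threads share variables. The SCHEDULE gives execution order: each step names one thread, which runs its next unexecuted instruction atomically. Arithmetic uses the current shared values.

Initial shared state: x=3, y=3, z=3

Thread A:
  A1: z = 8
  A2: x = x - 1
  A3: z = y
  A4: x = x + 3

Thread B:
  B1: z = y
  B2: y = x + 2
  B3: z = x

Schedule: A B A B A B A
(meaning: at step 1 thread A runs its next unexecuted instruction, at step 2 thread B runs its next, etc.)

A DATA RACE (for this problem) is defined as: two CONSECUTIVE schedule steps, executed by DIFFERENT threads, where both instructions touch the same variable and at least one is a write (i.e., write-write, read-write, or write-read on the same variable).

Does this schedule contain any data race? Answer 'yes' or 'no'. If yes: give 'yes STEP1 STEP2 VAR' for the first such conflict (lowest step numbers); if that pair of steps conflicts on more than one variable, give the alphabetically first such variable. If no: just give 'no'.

Answer: yes 1 2 z

Derivation:
Steps 1,2: A(z = 8) vs B(z = y). RACE on z (W-W).
Steps 2,3: B(r=y,w=z) vs A(r=x,w=x). No conflict.
Steps 3,4: A(x = x - 1) vs B(y = x + 2). RACE on x (W-R).
Steps 4,5: B(y = x + 2) vs A(z = y). RACE on y (W-R).
Steps 5,6: A(z = y) vs B(z = x). RACE on z (W-W).
Steps 6,7: B(z = x) vs A(x = x + 3). RACE on x (R-W).
First conflict at steps 1,2.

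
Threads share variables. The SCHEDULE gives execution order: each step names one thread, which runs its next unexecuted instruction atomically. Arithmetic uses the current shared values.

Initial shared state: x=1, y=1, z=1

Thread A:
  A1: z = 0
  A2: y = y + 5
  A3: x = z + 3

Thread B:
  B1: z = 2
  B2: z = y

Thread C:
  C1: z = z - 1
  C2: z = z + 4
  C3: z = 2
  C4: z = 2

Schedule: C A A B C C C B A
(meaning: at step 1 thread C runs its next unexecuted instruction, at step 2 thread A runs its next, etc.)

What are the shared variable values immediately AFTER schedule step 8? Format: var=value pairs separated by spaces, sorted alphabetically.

Answer: x=1 y=6 z=6

Derivation:
Step 1: thread C executes C1 (z = z - 1). Shared: x=1 y=1 z=0. PCs: A@0 B@0 C@1
Step 2: thread A executes A1 (z = 0). Shared: x=1 y=1 z=0. PCs: A@1 B@0 C@1
Step 3: thread A executes A2 (y = y + 5). Shared: x=1 y=6 z=0. PCs: A@2 B@0 C@1
Step 4: thread B executes B1 (z = 2). Shared: x=1 y=6 z=2. PCs: A@2 B@1 C@1
Step 5: thread C executes C2 (z = z + 4). Shared: x=1 y=6 z=6. PCs: A@2 B@1 C@2
Step 6: thread C executes C3 (z = 2). Shared: x=1 y=6 z=2. PCs: A@2 B@1 C@3
Step 7: thread C executes C4 (z = 2). Shared: x=1 y=6 z=2. PCs: A@2 B@1 C@4
Step 8: thread B executes B2 (z = y). Shared: x=1 y=6 z=6. PCs: A@2 B@2 C@4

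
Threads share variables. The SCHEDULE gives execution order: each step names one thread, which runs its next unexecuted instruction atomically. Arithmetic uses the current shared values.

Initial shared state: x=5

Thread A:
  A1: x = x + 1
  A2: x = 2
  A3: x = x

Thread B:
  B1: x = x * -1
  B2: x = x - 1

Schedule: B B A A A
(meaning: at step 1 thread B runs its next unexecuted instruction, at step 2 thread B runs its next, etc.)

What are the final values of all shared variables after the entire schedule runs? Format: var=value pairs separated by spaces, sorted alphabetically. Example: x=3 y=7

Step 1: thread B executes B1 (x = x * -1). Shared: x=-5. PCs: A@0 B@1
Step 2: thread B executes B2 (x = x - 1). Shared: x=-6. PCs: A@0 B@2
Step 3: thread A executes A1 (x = x + 1). Shared: x=-5. PCs: A@1 B@2
Step 4: thread A executes A2 (x = 2). Shared: x=2. PCs: A@2 B@2
Step 5: thread A executes A3 (x = x). Shared: x=2. PCs: A@3 B@2

Answer: x=2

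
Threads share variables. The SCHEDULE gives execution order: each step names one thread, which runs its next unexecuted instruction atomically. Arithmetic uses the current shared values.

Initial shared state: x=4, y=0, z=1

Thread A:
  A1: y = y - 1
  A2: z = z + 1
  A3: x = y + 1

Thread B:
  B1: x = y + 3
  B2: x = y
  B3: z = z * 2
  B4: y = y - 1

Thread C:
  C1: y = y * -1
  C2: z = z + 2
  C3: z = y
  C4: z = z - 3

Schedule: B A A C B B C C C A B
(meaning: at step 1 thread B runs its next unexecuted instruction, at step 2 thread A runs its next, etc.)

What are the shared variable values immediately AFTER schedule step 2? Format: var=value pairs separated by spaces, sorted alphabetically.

Answer: x=3 y=-1 z=1

Derivation:
Step 1: thread B executes B1 (x = y + 3). Shared: x=3 y=0 z=1. PCs: A@0 B@1 C@0
Step 2: thread A executes A1 (y = y - 1). Shared: x=3 y=-1 z=1. PCs: A@1 B@1 C@0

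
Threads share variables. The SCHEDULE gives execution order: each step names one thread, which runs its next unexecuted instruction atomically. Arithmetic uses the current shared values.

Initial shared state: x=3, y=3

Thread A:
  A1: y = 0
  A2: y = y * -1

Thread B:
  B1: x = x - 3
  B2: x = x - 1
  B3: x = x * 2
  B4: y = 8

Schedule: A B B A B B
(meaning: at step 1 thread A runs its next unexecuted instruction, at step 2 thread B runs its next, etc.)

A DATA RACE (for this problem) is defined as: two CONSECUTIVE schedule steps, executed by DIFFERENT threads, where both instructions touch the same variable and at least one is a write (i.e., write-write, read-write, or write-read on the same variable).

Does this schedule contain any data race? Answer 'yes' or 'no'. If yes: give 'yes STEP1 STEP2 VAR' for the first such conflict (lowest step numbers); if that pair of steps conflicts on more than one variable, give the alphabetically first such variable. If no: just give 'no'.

Answer: no

Derivation:
Steps 1,2: A(r=-,w=y) vs B(r=x,w=x). No conflict.
Steps 2,3: same thread (B). No race.
Steps 3,4: B(r=x,w=x) vs A(r=y,w=y). No conflict.
Steps 4,5: A(r=y,w=y) vs B(r=x,w=x). No conflict.
Steps 5,6: same thread (B). No race.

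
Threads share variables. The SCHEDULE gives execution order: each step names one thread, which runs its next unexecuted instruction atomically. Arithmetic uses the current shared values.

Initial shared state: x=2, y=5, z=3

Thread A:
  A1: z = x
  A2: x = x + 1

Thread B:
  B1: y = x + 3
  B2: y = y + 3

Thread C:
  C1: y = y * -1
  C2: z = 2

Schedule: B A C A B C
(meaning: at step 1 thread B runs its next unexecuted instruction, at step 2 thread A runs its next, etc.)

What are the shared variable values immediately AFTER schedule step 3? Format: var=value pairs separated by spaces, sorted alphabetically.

Answer: x=2 y=-5 z=2

Derivation:
Step 1: thread B executes B1 (y = x + 3). Shared: x=2 y=5 z=3. PCs: A@0 B@1 C@0
Step 2: thread A executes A1 (z = x). Shared: x=2 y=5 z=2. PCs: A@1 B@1 C@0
Step 3: thread C executes C1 (y = y * -1). Shared: x=2 y=-5 z=2. PCs: A@1 B@1 C@1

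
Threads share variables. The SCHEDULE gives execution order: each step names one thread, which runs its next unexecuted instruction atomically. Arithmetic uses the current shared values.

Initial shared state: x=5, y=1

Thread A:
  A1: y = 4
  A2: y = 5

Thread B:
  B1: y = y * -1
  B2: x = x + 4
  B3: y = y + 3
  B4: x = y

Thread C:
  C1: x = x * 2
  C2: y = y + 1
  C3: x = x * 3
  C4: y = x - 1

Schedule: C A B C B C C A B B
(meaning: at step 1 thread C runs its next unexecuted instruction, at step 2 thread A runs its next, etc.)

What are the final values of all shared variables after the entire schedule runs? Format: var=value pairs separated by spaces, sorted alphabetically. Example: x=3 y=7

Step 1: thread C executes C1 (x = x * 2). Shared: x=10 y=1. PCs: A@0 B@0 C@1
Step 2: thread A executes A1 (y = 4). Shared: x=10 y=4. PCs: A@1 B@0 C@1
Step 3: thread B executes B1 (y = y * -1). Shared: x=10 y=-4. PCs: A@1 B@1 C@1
Step 4: thread C executes C2 (y = y + 1). Shared: x=10 y=-3. PCs: A@1 B@1 C@2
Step 5: thread B executes B2 (x = x + 4). Shared: x=14 y=-3. PCs: A@1 B@2 C@2
Step 6: thread C executes C3 (x = x * 3). Shared: x=42 y=-3. PCs: A@1 B@2 C@3
Step 7: thread C executes C4 (y = x - 1). Shared: x=42 y=41. PCs: A@1 B@2 C@4
Step 8: thread A executes A2 (y = 5). Shared: x=42 y=5. PCs: A@2 B@2 C@4
Step 9: thread B executes B3 (y = y + 3). Shared: x=42 y=8. PCs: A@2 B@3 C@4
Step 10: thread B executes B4 (x = y). Shared: x=8 y=8. PCs: A@2 B@4 C@4

Answer: x=8 y=8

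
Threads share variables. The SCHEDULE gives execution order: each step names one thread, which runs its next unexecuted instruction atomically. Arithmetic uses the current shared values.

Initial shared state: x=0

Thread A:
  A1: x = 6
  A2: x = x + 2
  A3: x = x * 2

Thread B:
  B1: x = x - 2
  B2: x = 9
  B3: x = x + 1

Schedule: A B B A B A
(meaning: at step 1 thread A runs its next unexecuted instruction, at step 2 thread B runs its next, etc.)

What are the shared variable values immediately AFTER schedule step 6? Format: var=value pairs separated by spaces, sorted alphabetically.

Answer: x=24

Derivation:
Step 1: thread A executes A1 (x = 6). Shared: x=6. PCs: A@1 B@0
Step 2: thread B executes B1 (x = x - 2). Shared: x=4. PCs: A@1 B@1
Step 3: thread B executes B2 (x = 9). Shared: x=9. PCs: A@1 B@2
Step 4: thread A executes A2 (x = x + 2). Shared: x=11. PCs: A@2 B@2
Step 5: thread B executes B3 (x = x + 1). Shared: x=12. PCs: A@2 B@3
Step 6: thread A executes A3 (x = x * 2). Shared: x=24. PCs: A@3 B@3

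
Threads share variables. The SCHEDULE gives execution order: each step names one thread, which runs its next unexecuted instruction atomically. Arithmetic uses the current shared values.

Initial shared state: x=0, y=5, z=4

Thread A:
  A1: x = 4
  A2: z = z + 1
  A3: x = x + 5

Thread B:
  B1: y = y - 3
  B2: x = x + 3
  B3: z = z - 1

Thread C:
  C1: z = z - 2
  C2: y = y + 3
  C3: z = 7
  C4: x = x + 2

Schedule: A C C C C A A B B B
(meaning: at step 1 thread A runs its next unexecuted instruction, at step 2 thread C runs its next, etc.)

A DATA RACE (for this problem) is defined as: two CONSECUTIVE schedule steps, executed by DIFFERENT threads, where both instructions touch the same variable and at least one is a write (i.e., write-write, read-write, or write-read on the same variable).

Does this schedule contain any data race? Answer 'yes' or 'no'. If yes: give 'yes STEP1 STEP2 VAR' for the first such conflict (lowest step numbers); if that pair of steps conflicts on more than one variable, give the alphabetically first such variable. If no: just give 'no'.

Steps 1,2: A(r=-,w=x) vs C(r=z,w=z). No conflict.
Steps 2,3: same thread (C). No race.
Steps 3,4: same thread (C). No race.
Steps 4,5: same thread (C). No race.
Steps 5,6: C(r=x,w=x) vs A(r=z,w=z). No conflict.
Steps 6,7: same thread (A). No race.
Steps 7,8: A(r=x,w=x) vs B(r=y,w=y). No conflict.
Steps 8,9: same thread (B). No race.
Steps 9,10: same thread (B). No race.

Answer: no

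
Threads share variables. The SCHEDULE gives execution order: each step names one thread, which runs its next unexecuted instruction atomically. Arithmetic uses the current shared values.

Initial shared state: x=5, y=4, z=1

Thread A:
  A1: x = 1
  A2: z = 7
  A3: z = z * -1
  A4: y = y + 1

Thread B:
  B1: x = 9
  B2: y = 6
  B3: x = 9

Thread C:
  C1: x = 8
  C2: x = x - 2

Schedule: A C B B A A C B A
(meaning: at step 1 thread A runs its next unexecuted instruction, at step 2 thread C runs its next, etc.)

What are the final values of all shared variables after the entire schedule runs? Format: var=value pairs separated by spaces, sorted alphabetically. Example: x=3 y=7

Answer: x=9 y=7 z=-7

Derivation:
Step 1: thread A executes A1 (x = 1). Shared: x=1 y=4 z=1. PCs: A@1 B@0 C@0
Step 2: thread C executes C1 (x = 8). Shared: x=8 y=4 z=1. PCs: A@1 B@0 C@1
Step 3: thread B executes B1 (x = 9). Shared: x=9 y=4 z=1. PCs: A@1 B@1 C@1
Step 4: thread B executes B2 (y = 6). Shared: x=9 y=6 z=1. PCs: A@1 B@2 C@1
Step 5: thread A executes A2 (z = 7). Shared: x=9 y=6 z=7. PCs: A@2 B@2 C@1
Step 6: thread A executes A3 (z = z * -1). Shared: x=9 y=6 z=-7. PCs: A@3 B@2 C@1
Step 7: thread C executes C2 (x = x - 2). Shared: x=7 y=6 z=-7. PCs: A@3 B@2 C@2
Step 8: thread B executes B3 (x = 9). Shared: x=9 y=6 z=-7. PCs: A@3 B@3 C@2
Step 9: thread A executes A4 (y = y + 1). Shared: x=9 y=7 z=-7. PCs: A@4 B@3 C@2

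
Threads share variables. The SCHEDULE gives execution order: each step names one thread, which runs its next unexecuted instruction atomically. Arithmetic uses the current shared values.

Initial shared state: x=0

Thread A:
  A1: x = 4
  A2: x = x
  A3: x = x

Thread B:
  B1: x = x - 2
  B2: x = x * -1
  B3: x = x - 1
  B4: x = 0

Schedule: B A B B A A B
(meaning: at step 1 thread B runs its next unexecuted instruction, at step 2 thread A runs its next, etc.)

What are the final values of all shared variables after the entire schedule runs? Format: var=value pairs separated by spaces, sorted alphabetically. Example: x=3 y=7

Answer: x=0

Derivation:
Step 1: thread B executes B1 (x = x - 2). Shared: x=-2. PCs: A@0 B@1
Step 2: thread A executes A1 (x = 4). Shared: x=4. PCs: A@1 B@1
Step 3: thread B executes B2 (x = x * -1). Shared: x=-4. PCs: A@1 B@2
Step 4: thread B executes B3 (x = x - 1). Shared: x=-5. PCs: A@1 B@3
Step 5: thread A executes A2 (x = x). Shared: x=-5. PCs: A@2 B@3
Step 6: thread A executes A3 (x = x). Shared: x=-5. PCs: A@3 B@3
Step 7: thread B executes B4 (x = 0). Shared: x=0. PCs: A@3 B@4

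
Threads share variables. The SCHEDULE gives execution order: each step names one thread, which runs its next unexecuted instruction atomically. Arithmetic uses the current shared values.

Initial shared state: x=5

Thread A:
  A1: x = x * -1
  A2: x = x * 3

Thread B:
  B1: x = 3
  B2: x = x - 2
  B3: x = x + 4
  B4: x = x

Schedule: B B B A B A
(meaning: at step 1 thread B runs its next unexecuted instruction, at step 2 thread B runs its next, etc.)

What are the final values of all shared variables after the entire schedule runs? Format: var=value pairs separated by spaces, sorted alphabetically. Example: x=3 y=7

Answer: x=-15

Derivation:
Step 1: thread B executes B1 (x = 3). Shared: x=3. PCs: A@0 B@1
Step 2: thread B executes B2 (x = x - 2). Shared: x=1. PCs: A@0 B@2
Step 3: thread B executes B3 (x = x + 4). Shared: x=5. PCs: A@0 B@3
Step 4: thread A executes A1 (x = x * -1). Shared: x=-5. PCs: A@1 B@3
Step 5: thread B executes B4 (x = x). Shared: x=-5. PCs: A@1 B@4
Step 6: thread A executes A2 (x = x * 3). Shared: x=-15. PCs: A@2 B@4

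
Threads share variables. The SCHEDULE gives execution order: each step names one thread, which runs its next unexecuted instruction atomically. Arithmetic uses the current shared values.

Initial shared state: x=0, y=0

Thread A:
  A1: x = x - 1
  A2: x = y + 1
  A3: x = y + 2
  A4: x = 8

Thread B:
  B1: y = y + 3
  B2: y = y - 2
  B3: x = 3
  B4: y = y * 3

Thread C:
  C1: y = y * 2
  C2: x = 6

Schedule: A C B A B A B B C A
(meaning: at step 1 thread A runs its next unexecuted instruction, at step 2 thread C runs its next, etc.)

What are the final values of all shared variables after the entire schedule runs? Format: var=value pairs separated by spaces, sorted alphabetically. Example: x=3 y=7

Answer: x=8 y=3

Derivation:
Step 1: thread A executes A1 (x = x - 1). Shared: x=-1 y=0. PCs: A@1 B@0 C@0
Step 2: thread C executes C1 (y = y * 2). Shared: x=-1 y=0. PCs: A@1 B@0 C@1
Step 3: thread B executes B1 (y = y + 3). Shared: x=-1 y=3. PCs: A@1 B@1 C@1
Step 4: thread A executes A2 (x = y + 1). Shared: x=4 y=3. PCs: A@2 B@1 C@1
Step 5: thread B executes B2 (y = y - 2). Shared: x=4 y=1. PCs: A@2 B@2 C@1
Step 6: thread A executes A3 (x = y + 2). Shared: x=3 y=1. PCs: A@3 B@2 C@1
Step 7: thread B executes B3 (x = 3). Shared: x=3 y=1. PCs: A@3 B@3 C@1
Step 8: thread B executes B4 (y = y * 3). Shared: x=3 y=3. PCs: A@3 B@4 C@1
Step 9: thread C executes C2 (x = 6). Shared: x=6 y=3. PCs: A@3 B@4 C@2
Step 10: thread A executes A4 (x = 8). Shared: x=8 y=3. PCs: A@4 B@4 C@2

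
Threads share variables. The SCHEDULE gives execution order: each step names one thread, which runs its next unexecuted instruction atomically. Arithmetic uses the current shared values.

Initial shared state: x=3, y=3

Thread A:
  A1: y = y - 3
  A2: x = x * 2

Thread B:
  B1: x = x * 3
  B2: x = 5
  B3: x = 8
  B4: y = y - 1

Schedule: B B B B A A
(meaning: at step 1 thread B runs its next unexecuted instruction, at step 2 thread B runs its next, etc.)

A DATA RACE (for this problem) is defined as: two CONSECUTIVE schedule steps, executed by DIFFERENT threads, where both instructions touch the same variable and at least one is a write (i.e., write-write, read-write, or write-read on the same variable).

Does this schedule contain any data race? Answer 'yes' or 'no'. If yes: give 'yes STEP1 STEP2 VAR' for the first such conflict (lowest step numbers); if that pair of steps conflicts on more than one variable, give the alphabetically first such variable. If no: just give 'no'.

Steps 1,2: same thread (B). No race.
Steps 2,3: same thread (B). No race.
Steps 3,4: same thread (B). No race.
Steps 4,5: B(y = y - 1) vs A(y = y - 3). RACE on y (W-W).
Steps 5,6: same thread (A). No race.
First conflict at steps 4,5.

Answer: yes 4 5 y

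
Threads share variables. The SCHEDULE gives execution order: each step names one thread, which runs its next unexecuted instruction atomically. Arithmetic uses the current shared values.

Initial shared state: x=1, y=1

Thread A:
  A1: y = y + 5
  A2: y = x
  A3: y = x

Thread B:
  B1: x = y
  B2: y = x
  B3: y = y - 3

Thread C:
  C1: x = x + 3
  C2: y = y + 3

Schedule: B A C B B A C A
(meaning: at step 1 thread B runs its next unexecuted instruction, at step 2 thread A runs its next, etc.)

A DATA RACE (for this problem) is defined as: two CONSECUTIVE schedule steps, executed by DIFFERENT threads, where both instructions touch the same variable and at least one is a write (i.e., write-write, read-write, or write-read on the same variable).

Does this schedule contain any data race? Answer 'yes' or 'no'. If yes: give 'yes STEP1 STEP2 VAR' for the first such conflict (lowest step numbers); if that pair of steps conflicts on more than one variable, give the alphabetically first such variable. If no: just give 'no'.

Steps 1,2: B(x = y) vs A(y = y + 5). RACE on y (R-W).
Steps 2,3: A(r=y,w=y) vs C(r=x,w=x). No conflict.
Steps 3,4: C(x = x + 3) vs B(y = x). RACE on x (W-R).
Steps 4,5: same thread (B). No race.
Steps 5,6: B(y = y - 3) vs A(y = x). RACE on y (W-W).
Steps 6,7: A(y = x) vs C(y = y + 3). RACE on y (W-W).
Steps 7,8: C(y = y + 3) vs A(y = x). RACE on y (W-W).
First conflict at steps 1,2.

Answer: yes 1 2 y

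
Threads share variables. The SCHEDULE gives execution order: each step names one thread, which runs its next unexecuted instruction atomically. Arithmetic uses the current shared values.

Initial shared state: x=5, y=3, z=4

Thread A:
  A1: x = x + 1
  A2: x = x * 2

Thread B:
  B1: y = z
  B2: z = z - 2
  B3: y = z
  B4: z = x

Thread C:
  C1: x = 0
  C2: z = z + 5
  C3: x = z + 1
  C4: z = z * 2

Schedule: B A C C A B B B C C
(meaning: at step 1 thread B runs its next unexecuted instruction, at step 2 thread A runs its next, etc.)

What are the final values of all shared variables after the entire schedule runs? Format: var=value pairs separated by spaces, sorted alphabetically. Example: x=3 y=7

Step 1: thread B executes B1 (y = z). Shared: x=5 y=4 z=4. PCs: A@0 B@1 C@0
Step 2: thread A executes A1 (x = x + 1). Shared: x=6 y=4 z=4. PCs: A@1 B@1 C@0
Step 3: thread C executes C1 (x = 0). Shared: x=0 y=4 z=4. PCs: A@1 B@1 C@1
Step 4: thread C executes C2 (z = z + 5). Shared: x=0 y=4 z=9. PCs: A@1 B@1 C@2
Step 5: thread A executes A2 (x = x * 2). Shared: x=0 y=4 z=9. PCs: A@2 B@1 C@2
Step 6: thread B executes B2 (z = z - 2). Shared: x=0 y=4 z=7. PCs: A@2 B@2 C@2
Step 7: thread B executes B3 (y = z). Shared: x=0 y=7 z=7. PCs: A@2 B@3 C@2
Step 8: thread B executes B4 (z = x). Shared: x=0 y=7 z=0. PCs: A@2 B@4 C@2
Step 9: thread C executes C3 (x = z + 1). Shared: x=1 y=7 z=0. PCs: A@2 B@4 C@3
Step 10: thread C executes C4 (z = z * 2). Shared: x=1 y=7 z=0. PCs: A@2 B@4 C@4

Answer: x=1 y=7 z=0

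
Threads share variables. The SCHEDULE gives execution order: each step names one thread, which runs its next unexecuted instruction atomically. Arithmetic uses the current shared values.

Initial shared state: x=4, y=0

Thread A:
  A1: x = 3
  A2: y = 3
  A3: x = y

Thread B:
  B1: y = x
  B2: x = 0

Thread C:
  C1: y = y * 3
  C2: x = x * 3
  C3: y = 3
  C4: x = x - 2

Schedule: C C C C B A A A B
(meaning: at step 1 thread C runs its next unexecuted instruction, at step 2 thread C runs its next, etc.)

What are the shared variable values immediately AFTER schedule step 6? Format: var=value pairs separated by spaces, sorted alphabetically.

Step 1: thread C executes C1 (y = y * 3). Shared: x=4 y=0. PCs: A@0 B@0 C@1
Step 2: thread C executes C2 (x = x * 3). Shared: x=12 y=0. PCs: A@0 B@0 C@2
Step 3: thread C executes C3 (y = 3). Shared: x=12 y=3. PCs: A@0 B@0 C@3
Step 4: thread C executes C4 (x = x - 2). Shared: x=10 y=3. PCs: A@0 B@0 C@4
Step 5: thread B executes B1 (y = x). Shared: x=10 y=10. PCs: A@0 B@1 C@4
Step 6: thread A executes A1 (x = 3). Shared: x=3 y=10. PCs: A@1 B@1 C@4

Answer: x=3 y=10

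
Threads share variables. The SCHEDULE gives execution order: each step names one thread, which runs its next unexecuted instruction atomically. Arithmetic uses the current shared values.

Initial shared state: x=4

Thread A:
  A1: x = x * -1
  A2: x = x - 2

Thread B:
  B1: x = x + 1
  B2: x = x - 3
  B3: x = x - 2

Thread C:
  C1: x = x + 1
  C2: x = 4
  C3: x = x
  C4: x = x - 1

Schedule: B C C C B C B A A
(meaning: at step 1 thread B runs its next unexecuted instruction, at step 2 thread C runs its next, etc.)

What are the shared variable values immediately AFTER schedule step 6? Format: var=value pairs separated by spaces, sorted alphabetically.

Answer: x=0

Derivation:
Step 1: thread B executes B1 (x = x + 1). Shared: x=5. PCs: A@0 B@1 C@0
Step 2: thread C executes C1 (x = x + 1). Shared: x=6. PCs: A@0 B@1 C@1
Step 3: thread C executes C2 (x = 4). Shared: x=4. PCs: A@0 B@1 C@2
Step 4: thread C executes C3 (x = x). Shared: x=4. PCs: A@0 B@1 C@3
Step 5: thread B executes B2 (x = x - 3). Shared: x=1. PCs: A@0 B@2 C@3
Step 6: thread C executes C4 (x = x - 1). Shared: x=0. PCs: A@0 B@2 C@4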